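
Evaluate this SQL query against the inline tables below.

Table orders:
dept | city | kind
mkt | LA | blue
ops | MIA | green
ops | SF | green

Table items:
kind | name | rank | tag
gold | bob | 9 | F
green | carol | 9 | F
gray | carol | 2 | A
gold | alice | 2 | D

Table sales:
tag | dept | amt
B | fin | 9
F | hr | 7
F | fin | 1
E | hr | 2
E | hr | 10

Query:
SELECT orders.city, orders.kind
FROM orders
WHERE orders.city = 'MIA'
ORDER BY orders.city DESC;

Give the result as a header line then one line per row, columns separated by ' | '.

== RESULT ==
orders.city | orders.kind
MIA | green

Derivation:
After WHERE (1 rows):
orders.dept | orders.city | orders.kind
ops | MIA | green
After SELECT (1 rows):
orders.city | orders.kind
MIA | green
After ORDER BY (1 rows):
orders.city | orders.kind
MIA | green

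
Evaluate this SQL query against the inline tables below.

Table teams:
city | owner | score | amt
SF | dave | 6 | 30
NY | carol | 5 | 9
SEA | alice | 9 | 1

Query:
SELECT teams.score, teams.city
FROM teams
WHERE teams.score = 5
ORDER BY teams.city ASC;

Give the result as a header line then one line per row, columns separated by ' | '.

After WHERE (1 rows):
teams.city | teams.owner | teams.score | teams.amt
NY | carol | 5 | 9
After SELECT (1 rows):
teams.score | teams.city
5 | NY
After ORDER BY (1 rows):
teams.score | teams.city
5 | NY

== RESULT ==
teams.score | teams.city
5 | NY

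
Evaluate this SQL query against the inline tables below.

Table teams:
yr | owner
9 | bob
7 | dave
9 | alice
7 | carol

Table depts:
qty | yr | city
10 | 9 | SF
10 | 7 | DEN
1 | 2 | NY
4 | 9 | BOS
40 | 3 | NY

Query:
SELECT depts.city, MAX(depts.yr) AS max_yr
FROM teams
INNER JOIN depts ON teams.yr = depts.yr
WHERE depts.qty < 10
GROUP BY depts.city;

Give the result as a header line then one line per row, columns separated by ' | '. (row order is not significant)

After JOIN depts (6 rows):
teams.yr | teams.owner | depts.qty | depts.yr | depts.city
9 | bob | 10 | 9 | SF
9 | bob | 4 | 9 | BOS
7 | dave | 10 | 7 | DEN
9 | alice | 10 | 9 | SF
9 | alice | 4 | 9 | BOS
7 | carol | 10 | 7 | DEN
After WHERE (2 rows):
teams.yr | teams.owner | depts.qty | depts.yr | depts.city
9 | bob | 4 | 9 | BOS
9 | alice | 4 | 9 | BOS
After GROUP BY (1 rows):
depts.city | max_yr
BOS | 9

== RESULT ==
depts.city | max_yr
BOS | 9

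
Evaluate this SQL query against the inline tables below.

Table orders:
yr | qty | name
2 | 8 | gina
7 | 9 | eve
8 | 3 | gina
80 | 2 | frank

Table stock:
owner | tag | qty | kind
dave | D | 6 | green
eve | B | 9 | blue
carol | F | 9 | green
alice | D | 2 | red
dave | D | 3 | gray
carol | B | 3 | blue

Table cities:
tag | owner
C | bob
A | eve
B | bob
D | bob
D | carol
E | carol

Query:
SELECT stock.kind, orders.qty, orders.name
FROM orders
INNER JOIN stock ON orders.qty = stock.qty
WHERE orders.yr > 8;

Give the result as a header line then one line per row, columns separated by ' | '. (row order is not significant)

== RESULT ==
stock.kind | orders.qty | orders.name
red | 2 | frank

Derivation:
After JOIN stock (5 rows):
orders.yr | orders.qty | orders.name | stock.owner | stock.tag | stock.qty | stock.kind
7 | 9 | eve | eve | B | 9 | blue
7 | 9 | eve | carol | F | 9 | green
8 | 3 | gina | dave | D | 3 | gray
8 | 3 | gina | carol | B | 3 | blue
80 | 2 | frank | alice | D | 2 | red
After WHERE (1 rows):
orders.yr | orders.qty | orders.name | stock.owner | stock.tag | stock.qty | stock.kind
80 | 2 | frank | alice | D | 2 | red
After SELECT (1 rows):
stock.kind | orders.qty | orders.name
red | 2 | frank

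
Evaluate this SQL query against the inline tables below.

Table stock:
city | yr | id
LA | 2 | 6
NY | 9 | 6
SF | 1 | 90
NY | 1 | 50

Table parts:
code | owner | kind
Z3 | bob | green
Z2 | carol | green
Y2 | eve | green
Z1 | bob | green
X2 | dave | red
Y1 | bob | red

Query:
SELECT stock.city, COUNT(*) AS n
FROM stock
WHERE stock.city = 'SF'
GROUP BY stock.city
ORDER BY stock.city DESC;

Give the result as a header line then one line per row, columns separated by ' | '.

== RESULT ==
stock.city | n
SF | 1

Derivation:
After WHERE (1 rows):
stock.city | stock.yr | stock.id
SF | 1 | 90
After GROUP BY (1 rows):
stock.city | n
SF | 1
After ORDER BY (1 rows):
stock.city | n
SF | 1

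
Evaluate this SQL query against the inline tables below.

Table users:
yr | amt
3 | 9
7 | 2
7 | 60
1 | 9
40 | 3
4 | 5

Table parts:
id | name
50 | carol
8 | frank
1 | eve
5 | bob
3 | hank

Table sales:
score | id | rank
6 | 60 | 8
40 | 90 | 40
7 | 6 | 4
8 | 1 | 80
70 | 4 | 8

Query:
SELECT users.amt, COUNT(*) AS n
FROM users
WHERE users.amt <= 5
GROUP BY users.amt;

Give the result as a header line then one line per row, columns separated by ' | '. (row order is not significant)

== RESULT ==
users.amt | n
2 | 1
3 | 1
5 | 1

Derivation:
After WHERE (3 rows):
users.yr | users.amt
7 | 2
40 | 3
4 | 5
After GROUP BY (3 rows):
users.amt | n
2 | 1
3 | 1
5 | 1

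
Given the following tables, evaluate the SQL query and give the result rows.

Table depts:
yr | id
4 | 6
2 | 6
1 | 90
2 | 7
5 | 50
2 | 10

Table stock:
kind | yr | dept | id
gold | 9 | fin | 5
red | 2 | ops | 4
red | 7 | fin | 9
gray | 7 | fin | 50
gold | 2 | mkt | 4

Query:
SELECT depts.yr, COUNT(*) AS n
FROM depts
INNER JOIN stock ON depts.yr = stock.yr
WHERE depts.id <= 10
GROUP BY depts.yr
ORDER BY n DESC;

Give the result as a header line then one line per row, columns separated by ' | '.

After JOIN stock (6 rows):
depts.yr | depts.id | stock.kind | stock.yr | stock.dept | stock.id
2 | 6 | red | 2 | ops | 4
2 | 6 | gold | 2 | mkt | 4
2 | 7 | red | 2 | ops | 4
2 | 7 | gold | 2 | mkt | 4
2 | 10 | red | 2 | ops | 4
2 | 10 | gold | 2 | mkt | 4
After WHERE (6 rows):
depts.yr | depts.id | stock.kind | stock.yr | stock.dept | stock.id
2 | 6 | red | 2 | ops | 4
2 | 6 | gold | 2 | mkt | 4
2 | 7 | red | 2 | ops | 4
2 | 7 | gold | 2 | mkt | 4
2 | 10 | red | 2 | ops | 4
2 | 10 | gold | 2 | mkt | 4
After GROUP BY (1 rows):
depts.yr | n
2 | 6
After ORDER BY (1 rows):
depts.yr | n
2 | 6

== RESULT ==
depts.yr | n
2 | 6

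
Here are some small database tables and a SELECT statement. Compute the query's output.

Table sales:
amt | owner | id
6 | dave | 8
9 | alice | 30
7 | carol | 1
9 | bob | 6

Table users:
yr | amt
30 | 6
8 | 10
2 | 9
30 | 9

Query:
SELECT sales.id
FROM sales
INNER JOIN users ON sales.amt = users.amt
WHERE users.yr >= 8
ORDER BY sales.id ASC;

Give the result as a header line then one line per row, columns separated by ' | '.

== RESULT ==
sales.id
6
8
30

Derivation:
After JOIN users (5 rows):
sales.amt | sales.owner | sales.id | users.yr | users.amt
6 | dave | 8 | 30 | 6
9 | alice | 30 | 2 | 9
9 | alice | 30 | 30 | 9
9 | bob | 6 | 2 | 9
9 | bob | 6 | 30 | 9
After WHERE (3 rows):
sales.amt | sales.owner | sales.id | users.yr | users.amt
6 | dave | 8 | 30 | 6
9 | alice | 30 | 30 | 9
9 | bob | 6 | 30 | 9
After SELECT (3 rows):
sales.id
8
30
6
After ORDER BY (3 rows):
sales.id
6
8
30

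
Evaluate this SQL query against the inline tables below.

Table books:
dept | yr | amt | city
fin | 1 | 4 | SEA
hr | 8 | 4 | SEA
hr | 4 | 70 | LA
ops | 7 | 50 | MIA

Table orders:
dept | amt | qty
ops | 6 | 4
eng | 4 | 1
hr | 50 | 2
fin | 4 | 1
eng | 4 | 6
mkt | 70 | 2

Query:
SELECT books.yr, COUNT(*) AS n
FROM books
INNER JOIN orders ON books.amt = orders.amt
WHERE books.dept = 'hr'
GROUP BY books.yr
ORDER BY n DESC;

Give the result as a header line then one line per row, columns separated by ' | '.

== RESULT ==
books.yr | n
8 | 3
4 | 1

Derivation:
After JOIN orders (8 rows):
books.dept | books.yr | books.amt | books.city | orders.dept | orders.amt | orders.qty
fin | 1 | 4 | SEA | eng | 4 | 1
fin | 1 | 4 | SEA | fin | 4 | 1
fin | 1 | 4 | SEA | eng | 4 | 6
hr | 8 | 4 | SEA | eng | 4 | 1
hr | 8 | 4 | SEA | fin | 4 | 1
hr | 8 | 4 | SEA | eng | 4 | 6
hr | 4 | 70 | LA | mkt | 70 | 2
ops | 7 | 50 | MIA | hr | 50 | 2
After WHERE (4 rows):
books.dept | books.yr | books.amt | books.city | orders.dept | orders.amt | orders.qty
hr | 8 | 4 | SEA | eng | 4 | 1
hr | 8 | 4 | SEA | fin | 4 | 1
hr | 8 | 4 | SEA | eng | 4 | 6
hr | 4 | 70 | LA | mkt | 70 | 2
After GROUP BY (2 rows):
books.yr | n
8 | 3
4 | 1
After ORDER BY (2 rows):
books.yr | n
8 | 3
4 | 1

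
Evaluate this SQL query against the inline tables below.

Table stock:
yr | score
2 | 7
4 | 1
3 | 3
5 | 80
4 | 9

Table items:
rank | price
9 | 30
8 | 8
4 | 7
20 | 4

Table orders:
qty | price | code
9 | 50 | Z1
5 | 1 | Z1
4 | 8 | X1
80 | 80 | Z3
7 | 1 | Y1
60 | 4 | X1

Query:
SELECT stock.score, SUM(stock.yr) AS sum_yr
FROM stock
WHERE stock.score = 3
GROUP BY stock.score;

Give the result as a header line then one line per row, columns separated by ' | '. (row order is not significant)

After WHERE (1 rows):
stock.yr | stock.score
3 | 3
After GROUP BY (1 rows):
stock.score | sum_yr
3 | 3

== RESULT ==
stock.score | sum_yr
3 | 3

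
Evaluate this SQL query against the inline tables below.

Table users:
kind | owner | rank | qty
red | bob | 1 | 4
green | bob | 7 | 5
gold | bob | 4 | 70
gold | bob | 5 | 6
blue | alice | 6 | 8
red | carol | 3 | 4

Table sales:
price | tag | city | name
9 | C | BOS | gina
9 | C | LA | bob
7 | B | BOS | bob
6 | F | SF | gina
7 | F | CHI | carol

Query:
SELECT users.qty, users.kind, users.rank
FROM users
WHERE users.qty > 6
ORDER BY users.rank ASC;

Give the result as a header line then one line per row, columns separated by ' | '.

After WHERE (2 rows):
users.kind | users.owner | users.rank | users.qty
gold | bob | 4 | 70
blue | alice | 6 | 8
After SELECT (2 rows):
users.qty | users.kind | users.rank
70 | gold | 4
8 | blue | 6
After ORDER BY (2 rows):
users.qty | users.kind | users.rank
70 | gold | 4
8 | blue | 6

== RESULT ==
users.qty | users.kind | users.rank
70 | gold | 4
8 | blue | 6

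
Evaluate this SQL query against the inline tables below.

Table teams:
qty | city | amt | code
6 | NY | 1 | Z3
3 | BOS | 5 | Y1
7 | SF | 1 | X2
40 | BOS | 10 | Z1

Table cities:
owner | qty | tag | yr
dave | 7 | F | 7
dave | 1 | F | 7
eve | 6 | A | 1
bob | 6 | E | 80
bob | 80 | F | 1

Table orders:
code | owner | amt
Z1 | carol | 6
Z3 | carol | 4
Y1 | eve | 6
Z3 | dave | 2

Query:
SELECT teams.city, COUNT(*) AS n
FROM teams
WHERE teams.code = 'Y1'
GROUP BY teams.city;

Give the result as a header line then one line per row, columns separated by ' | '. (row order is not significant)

After WHERE (1 rows):
teams.qty | teams.city | teams.amt | teams.code
3 | BOS | 5 | Y1
After GROUP BY (1 rows):
teams.city | n
BOS | 1

== RESULT ==
teams.city | n
BOS | 1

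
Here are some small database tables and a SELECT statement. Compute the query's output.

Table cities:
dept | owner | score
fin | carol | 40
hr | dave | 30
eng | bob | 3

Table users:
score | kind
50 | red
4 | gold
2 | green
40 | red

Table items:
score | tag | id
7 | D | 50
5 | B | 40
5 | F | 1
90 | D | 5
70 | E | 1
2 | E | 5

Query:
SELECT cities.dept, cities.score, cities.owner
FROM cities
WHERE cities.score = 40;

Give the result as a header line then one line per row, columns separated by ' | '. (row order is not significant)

== RESULT ==
cities.dept | cities.score | cities.owner
fin | 40 | carol

Derivation:
After WHERE (1 rows):
cities.dept | cities.owner | cities.score
fin | carol | 40
After SELECT (1 rows):
cities.dept | cities.score | cities.owner
fin | 40 | carol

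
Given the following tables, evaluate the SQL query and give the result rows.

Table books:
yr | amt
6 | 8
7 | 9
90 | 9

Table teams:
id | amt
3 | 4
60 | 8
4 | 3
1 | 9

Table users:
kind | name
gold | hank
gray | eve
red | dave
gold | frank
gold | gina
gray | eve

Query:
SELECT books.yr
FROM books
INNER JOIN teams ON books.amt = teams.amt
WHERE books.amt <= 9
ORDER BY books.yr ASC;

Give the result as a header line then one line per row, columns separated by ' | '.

After JOIN teams (3 rows):
books.yr | books.amt | teams.id | teams.amt
6 | 8 | 60 | 8
7 | 9 | 1 | 9
90 | 9 | 1 | 9
After WHERE (3 rows):
books.yr | books.amt | teams.id | teams.amt
6 | 8 | 60 | 8
7 | 9 | 1 | 9
90 | 9 | 1 | 9
After SELECT (3 rows):
books.yr
6
7
90
After ORDER BY (3 rows):
books.yr
6
7
90

== RESULT ==
books.yr
6
7
90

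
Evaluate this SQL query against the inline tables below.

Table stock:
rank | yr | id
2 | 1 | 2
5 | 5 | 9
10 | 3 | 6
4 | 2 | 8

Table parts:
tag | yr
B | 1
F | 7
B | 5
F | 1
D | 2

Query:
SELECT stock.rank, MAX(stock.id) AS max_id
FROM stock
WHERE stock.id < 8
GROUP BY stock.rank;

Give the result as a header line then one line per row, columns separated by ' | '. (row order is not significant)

== RESULT ==
stock.rank | max_id
2 | 2
10 | 6

Derivation:
After WHERE (2 rows):
stock.rank | stock.yr | stock.id
2 | 1 | 2
10 | 3 | 6
After GROUP BY (2 rows):
stock.rank | max_id
2 | 2
10 | 6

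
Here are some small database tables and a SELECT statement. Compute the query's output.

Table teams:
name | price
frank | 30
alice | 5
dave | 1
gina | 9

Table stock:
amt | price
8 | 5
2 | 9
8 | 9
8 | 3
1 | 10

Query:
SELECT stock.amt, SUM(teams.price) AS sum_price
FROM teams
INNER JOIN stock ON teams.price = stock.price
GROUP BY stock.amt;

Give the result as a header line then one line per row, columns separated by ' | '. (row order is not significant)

== RESULT ==
stock.amt | sum_price
8 | 14
2 | 9

Derivation:
After JOIN stock (3 rows):
teams.name | teams.price | stock.amt | stock.price
alice | 5 | 8 | 5
gina | 9 | 2 | 9
gina | 9 | 8 | 9
After GROUP BY (2 rows):
stock.amt | sum_price
8 | 14
2 | 9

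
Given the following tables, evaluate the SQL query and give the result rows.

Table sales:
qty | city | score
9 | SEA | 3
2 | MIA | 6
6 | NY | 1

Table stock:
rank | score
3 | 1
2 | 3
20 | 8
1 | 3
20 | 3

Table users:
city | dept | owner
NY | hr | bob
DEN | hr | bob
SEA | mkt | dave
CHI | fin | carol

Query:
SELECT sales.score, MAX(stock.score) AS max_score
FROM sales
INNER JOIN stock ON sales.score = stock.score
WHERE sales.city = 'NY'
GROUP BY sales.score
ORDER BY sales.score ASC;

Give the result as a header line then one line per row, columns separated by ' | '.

After JOIN stock (4 rows):
sales.qty | sales.city | sales.score | stock.rank | stock.score
9 | SEA | 3 | 2 | 3
9 | SEA | 3 | 1 | 3
9 | SEA | 3 | 20 | 3
6 | NY | 1 | 3 | 1
After WHERE (1 rows):
sales.qty | sales.city | sales.score | stock.rank | stock.score
6 | NY | 1 | 3 | 1
After GROUP BY (1 rows):
sales.score | max_score
1 | 1
After ORDER BY (1 rows):
sales.score | max_score
1 | 1

== RESULT ==
sales.score | max_score
1 | 1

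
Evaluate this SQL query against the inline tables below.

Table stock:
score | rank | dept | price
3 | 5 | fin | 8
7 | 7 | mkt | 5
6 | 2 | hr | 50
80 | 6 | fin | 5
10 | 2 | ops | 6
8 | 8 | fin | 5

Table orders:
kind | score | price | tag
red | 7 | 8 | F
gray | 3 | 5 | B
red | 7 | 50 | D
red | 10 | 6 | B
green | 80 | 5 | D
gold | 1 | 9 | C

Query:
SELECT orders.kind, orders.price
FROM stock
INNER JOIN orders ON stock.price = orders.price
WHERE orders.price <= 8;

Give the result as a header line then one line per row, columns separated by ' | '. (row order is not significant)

After JOIN orders (9 rows):
stock.score | stock.rank | stock.dept | stock.price | orders.kind | orders.score | orders.price | orders.tag
3 | 5 | fin | 8 | red | 7 | 8 | F
7 | 7 | mkt | 5 | gray | 3 | 5 | B
7 | 7 | mkt | 5 | green | 80 | 5 | D
6 | 2 | hr | 50 | red | 7 | 50 | D
80 | 6 | fin | 5 | gray | 3 | 5 | B
80 | 6 | fin | 5 | green | 80 | 5 | D
10 | 2 | ops | 6 | red | 10 | 6 | B
8 | 8 | fin | 5 | gray | 3 | 5 | B
8 | 8 | fin | 5 | green | 80 | 5 | D
After WHERE (8 rows):
stock.score | stock.rank | stock.dept | stock.price | orders.kind | orders.score | orders.price | orders.tag
3 | 5 | fin | 8 | red | 7 | 8 | F
7 | 7 | mkt | 5 | gray | 3 | 5 | B
7 | 7 | mkt | 5 | green | 80 | 5 | D
80 | 6 | fin | 5 | gray | 3 | 5 | B
80 | 6 | fin | 5 | green | 80 | 5 | D
10 | 2 | ops | 6 | red | 10 | 6 | B
8 | 8 | fin | 5 | gray | 3 | 5 | B
8 | 8 | fin | 5 | green | 80 | 5 | D
After SELECT (8 rows):
orders.kind | orders.price
red | 8
gray | 5
green | 5
gray | 5
green | 5
red | 6
gray | 5
green | 5

== RESULT ==
orders.kind | orders.price
red | 8
gray | 5
green | 5
gray | 5
green | 5
red | 6
gray | 5
green | 5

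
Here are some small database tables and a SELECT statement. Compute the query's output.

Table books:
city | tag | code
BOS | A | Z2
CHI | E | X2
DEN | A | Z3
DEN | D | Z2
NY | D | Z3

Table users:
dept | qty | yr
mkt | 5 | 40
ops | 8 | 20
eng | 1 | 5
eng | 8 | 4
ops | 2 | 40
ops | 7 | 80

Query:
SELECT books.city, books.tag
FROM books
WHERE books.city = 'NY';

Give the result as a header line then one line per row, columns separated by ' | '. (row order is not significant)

== RESULT ==
books.city | books.tag
NY | D

Derivation:
After WHERE (1 rows):
books.city | books.tag | books.code
NY | D | Z3
After SELECT (1 rows):
books.city | books.tag
NY | D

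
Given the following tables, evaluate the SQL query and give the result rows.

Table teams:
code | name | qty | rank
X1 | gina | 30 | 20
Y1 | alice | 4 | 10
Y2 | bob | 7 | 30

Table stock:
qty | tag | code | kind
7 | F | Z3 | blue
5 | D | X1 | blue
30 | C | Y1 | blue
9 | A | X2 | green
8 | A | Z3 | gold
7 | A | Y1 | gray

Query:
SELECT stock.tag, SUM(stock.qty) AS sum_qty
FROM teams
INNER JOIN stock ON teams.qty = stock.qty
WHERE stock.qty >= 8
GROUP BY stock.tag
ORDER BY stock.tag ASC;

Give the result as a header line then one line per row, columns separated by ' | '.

== RESULT ==
stock.tag | sum_qty
C | 30

Derivation:
After JOIN stock (3 rows):
teams.code | teams.name | teams.qty | teams.rank | stock.qty | stock.tag | stock.code | stock.kind
X1 | gina | 30 | 20 | 30 | C | Y1 | blue
Y2 | bob | 7 | 30 | 7 | F | Z3 | blue
Y2 | bob | 7 | 30 | 7 | A | Y1 | gray
After WHERE (1 rows):
teams.code | teams.name | teams.qty | teams.rank | stock.qty | stock.tag | stock.code | stock.kind
X1 | gina | 30 | 20 | 30 | C | Y1 | blue
After GROUP BY (1 rows):
stock.tag | sum_qty
C | 30
After ORDER BY (1 rows):
stock.tag | sum_qty
C | 30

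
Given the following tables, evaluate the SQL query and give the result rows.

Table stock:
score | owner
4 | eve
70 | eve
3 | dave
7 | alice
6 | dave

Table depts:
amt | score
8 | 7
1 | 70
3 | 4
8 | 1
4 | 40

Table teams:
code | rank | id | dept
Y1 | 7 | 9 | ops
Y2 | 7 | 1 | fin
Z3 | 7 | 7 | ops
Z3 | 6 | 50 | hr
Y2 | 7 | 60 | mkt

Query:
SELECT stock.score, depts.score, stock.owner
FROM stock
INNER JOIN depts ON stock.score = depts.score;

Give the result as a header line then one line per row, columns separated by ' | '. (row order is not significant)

After JOIN depts (3 rows):
stock.score | stock.owner | depts.amt | depts.score
4 | eve | 3 | 4
70 | eve | 1 | 70
7 | alice | 8 | 7
After SELECT (3 rows):
stock.score | depts.score | stock.owner
4 | 4 | eve
70 | 70 | eve
7 | 7 | alice

== RESULT ==
stock.score | depts.score | stock.owner
4 | 4 | eve
70 | 70 | eve
7 | 7 | alice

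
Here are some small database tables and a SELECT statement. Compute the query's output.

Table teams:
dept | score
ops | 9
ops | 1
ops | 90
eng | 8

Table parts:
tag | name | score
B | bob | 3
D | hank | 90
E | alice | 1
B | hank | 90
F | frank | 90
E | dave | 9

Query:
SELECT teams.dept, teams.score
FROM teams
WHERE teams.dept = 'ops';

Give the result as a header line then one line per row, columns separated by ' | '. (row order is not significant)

After WHERE (3 rows):
teams.dept | teams.score
ops | 9
ops | 1
ops | 90
After SELECT (3 rows):
teams.dept | teams.score
ops | 9
ops | 1
ops | 90

== RESULT ==
teams.dept | teams.score
ops | 9
ops | 1
ops | 90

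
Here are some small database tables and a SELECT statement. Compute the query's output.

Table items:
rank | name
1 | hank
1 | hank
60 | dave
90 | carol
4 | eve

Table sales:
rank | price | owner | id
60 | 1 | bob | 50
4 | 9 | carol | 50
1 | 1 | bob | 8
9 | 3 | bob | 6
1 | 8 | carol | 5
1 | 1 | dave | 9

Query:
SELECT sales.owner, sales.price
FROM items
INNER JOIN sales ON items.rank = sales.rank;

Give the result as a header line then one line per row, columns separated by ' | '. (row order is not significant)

== RESULT ==
sales.owner | sales.price
bob | 1
carol | 8
dave | 1
bob | 1
carol | 8
dave | 1
bob | 1
carol | 9

Derivation:
After JOIN sales (8 rows):
items.rank | items.name | sales.rank | sales.price | sales.owner | sales.id
1 | hank | 1 | 1 | bob | 8
1 | hank | 1 | 8 | carol | 5
1 | hank | 1 | 1 | dave | 9
1 | hank | 1 | 1 | bob | 8
1 | hank | 1 | 8 | carol | 5
1 | hank | 1 | 1 | dave | 9
60 | dave | 60 | 1 | bob | 50
4 | eve | 4 | 9 | carol | 50
After SELECT (8 rows):
sales.owner | sales.price
bob | 1
carol | 8
dave | 1
bob | 1
carol | 8
dave | 1
bob | 1
carol | 9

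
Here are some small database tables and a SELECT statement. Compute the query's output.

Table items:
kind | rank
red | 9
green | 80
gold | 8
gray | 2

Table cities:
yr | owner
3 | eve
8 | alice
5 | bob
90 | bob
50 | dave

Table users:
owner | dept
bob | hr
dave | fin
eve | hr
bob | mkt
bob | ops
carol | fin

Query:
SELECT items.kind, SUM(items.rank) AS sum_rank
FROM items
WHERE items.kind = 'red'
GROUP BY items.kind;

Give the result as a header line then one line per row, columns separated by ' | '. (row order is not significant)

== RESULT ==
items.kind | sum_rank
red | 9

Derivation:
After WHERE (1 rows):
items.kind | items.rank
red | 9
After GROUP BY (1 rows):
items.kind | sum_rank
red | 9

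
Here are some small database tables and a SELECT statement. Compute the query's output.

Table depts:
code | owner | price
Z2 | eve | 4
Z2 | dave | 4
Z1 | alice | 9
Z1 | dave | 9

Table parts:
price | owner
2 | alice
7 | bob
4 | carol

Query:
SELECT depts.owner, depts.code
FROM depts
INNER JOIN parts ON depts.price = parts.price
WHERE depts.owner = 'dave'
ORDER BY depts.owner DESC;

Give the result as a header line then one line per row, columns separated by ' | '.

After JOIN parts (2 rows):
depts.code | depts.owner | depts.price | parts.price | parts.owner
Z2 | eve | 4 | 4 | carol
Z2 | dave | 4 | 4 | carol
After WHERE (1 rows):
depts.code | depts.owner | depts.price | parts.price | parts.owner
Z2 | dave | 4 | 4 | carol
After SELECT (1 rows):
depts.owner | depts.code
dave | Z2
After ORDER BY (1 rows):
depts.owner | depts.code
dave | Z2

== RESULT ==
depts.owner | depts.code
dave | Z2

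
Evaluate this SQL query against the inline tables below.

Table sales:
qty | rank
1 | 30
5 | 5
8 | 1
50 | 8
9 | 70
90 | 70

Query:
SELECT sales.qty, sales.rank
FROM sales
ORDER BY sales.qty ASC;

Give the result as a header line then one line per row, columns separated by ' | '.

After SELECT (6 rows):
sales.qty | sales.rank
1 | 30
5 | 5
8 | 1
50 | 8
9 | 70
90 | 70
After ORDER BY (6 rows):
sales.qty | sales.rank
1 | 30
5 | 5
8 | 1
9 | 70
50 | 8
90 | 70

== RESULT ==
sales.qty | sales.rank
1 | 30
5 | 5
8 | 1
9 | 70
50 | 8
90 | 70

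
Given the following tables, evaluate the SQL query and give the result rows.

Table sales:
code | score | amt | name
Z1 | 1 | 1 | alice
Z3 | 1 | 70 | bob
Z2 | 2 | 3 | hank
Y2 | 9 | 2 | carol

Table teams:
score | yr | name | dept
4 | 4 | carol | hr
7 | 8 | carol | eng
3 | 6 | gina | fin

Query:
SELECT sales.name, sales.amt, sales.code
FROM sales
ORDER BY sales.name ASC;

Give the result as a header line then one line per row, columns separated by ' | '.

== RESULT ==
sales.name | sales.amt | sales.code
alice | 1 | Z1
bob | 70 | Z3
carol | 2 | Y2
hank | 3 | Z2

Derivation:
After SELECT (4 rows):
sales.name | sales.amt | sales.code
alice | 1 | Z1
bob | 70 | Z3
hank | 3 | Z2
carol | 2 | Y2
After ORDER BY (4 rows):
sales.name | sales.amt | sales.code
alice | 1 | Z1
bob | 70 | Z3
carol | 2 | Y2
hank | 3 | Z2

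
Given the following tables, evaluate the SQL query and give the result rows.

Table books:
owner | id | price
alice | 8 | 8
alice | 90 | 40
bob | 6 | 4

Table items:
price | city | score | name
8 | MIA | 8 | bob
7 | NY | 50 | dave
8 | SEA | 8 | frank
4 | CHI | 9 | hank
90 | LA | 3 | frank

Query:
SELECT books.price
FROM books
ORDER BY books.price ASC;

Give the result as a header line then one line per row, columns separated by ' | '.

== RESULT ==
books.price
4
8
40

Derivation:
After SELECT (3 rows):
books.price
8
40
4
After ORDER BY (3 rows):
books.price
4
8
40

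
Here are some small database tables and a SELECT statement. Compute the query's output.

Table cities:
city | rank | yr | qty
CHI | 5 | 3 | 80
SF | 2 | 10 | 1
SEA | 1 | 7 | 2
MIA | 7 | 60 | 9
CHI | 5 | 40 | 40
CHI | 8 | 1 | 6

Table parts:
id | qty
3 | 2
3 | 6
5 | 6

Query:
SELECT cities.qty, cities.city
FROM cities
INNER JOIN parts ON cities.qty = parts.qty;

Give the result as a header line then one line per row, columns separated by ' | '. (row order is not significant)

== RESULT ==
cities.qty | cities.city
2 | SEA
6 | CHI
6 | CHI

Derivation:
After JOIN parts (3 rows):
cities.city | cities.rank | cities.yr | cities.qty | parts.id | parts.qty
SEA | 1 | 7 | 2 | 3 | 2
CHI | 8 | 1 | 6 | 3 | 6
CHI | 8 | 1 | 6 | 5 | 6
After SELECT (3 rows):
cities.qty | cities.city
2 | SEA
6 | CHI
6 | CHI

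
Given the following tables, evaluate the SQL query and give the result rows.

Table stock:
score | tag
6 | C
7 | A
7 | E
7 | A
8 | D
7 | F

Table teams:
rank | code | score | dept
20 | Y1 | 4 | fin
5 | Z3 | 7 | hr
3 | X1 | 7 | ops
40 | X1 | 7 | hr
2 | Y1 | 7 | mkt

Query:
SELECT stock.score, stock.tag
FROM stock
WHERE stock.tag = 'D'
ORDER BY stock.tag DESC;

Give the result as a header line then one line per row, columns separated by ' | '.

After WHERE (1 rows):
stock.score | stock.tag
8 | D
After SELECT (1 rows):
stock.score | stock.tag
8 | D
After ORDER BY (1 rows):
stock.score | stock.tag
8 | D

== RESULT ==
stock.score | stock.tag
8 | D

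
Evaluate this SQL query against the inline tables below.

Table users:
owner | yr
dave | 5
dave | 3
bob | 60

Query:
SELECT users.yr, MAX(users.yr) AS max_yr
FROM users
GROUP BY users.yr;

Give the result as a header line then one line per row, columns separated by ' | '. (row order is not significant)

== RESULT ==
users.yr | max_yr
5 | 5
3 | 3
60 | 60

Derivation:
After GROUP BY (3 rows):
users.yr | max_yr
5 | 5
3 | 3
60 | 60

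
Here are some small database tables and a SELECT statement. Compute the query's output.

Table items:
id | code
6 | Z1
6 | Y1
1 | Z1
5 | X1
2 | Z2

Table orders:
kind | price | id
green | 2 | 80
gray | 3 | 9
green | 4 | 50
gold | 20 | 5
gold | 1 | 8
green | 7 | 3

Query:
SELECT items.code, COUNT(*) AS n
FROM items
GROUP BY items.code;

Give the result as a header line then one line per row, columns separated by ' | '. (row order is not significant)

After GROUP BY (4 rows):
items.code | n
Z1 | 2
Y1 | 1
X1 | 1
Z2 | 1

== RESULT ==
items.code | n
Z1 | 2
Y1 | 1
X1 | 1
Z2 | 1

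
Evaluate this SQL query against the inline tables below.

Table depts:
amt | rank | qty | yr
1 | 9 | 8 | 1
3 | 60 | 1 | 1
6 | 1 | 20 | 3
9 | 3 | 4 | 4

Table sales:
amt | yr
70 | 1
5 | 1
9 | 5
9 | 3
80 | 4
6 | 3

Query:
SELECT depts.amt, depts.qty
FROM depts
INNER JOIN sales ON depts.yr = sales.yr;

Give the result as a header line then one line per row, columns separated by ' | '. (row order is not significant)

== RESULT ==
depts.amt | depts.qty
1 | 8
1 | 8
3 | 1
3 | 1
6 | 20
6 | 20
9 | 4

Derivation:
After JOIN sales (7 rows):
depts.amt | depts.rank | depts.qty | depts.yr | sales.amt | sales.yr
1 | 9 | 8 | 1 | 70 | 1
1 | 9 | 8 | 1 | 5 | 1
3 | 60 | 1 | 1 | 70 | 1
3 | 60 | 1 | 1 | 5 | 1
6 | 1 | 20 | 3 | 9 | 3
6 | 1 | 20 | 3 | 6 | 3
9 | 3 | 4 | 4 | 80 | 4
After SELECT (7 rows):
depts.amt | depts.qty
1 | 8
1 | 8
3 | 1
3 | 1
6 | 20
6 | 20
9 | 4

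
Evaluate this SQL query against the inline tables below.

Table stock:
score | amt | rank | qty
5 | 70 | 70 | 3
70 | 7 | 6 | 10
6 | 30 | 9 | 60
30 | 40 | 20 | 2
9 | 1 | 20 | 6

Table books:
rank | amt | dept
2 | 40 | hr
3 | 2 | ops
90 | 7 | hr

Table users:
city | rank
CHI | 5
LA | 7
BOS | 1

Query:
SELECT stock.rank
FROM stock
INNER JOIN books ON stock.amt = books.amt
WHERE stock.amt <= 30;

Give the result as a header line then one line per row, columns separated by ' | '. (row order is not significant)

After JOIN books (2 rows):
stock.score | stock.amt | stock.rank | stock.qty | books.rank | books.amt | books.dept
70 | 7 | 6 | 10 | 90 | 7 | hr
30 | 40 | 20 | 2 | 2 | 40 | hr
After WHERE (1 rows):
stock.score | stock.amt | stock.rank | stock.qty | books.rank | books.amt | books.dept
70 | 7 | 6 | 10 | 90 | 7 | hr
After SELECT (1 rows):
stock.rank
6

== RESULT ==
stock.rank
6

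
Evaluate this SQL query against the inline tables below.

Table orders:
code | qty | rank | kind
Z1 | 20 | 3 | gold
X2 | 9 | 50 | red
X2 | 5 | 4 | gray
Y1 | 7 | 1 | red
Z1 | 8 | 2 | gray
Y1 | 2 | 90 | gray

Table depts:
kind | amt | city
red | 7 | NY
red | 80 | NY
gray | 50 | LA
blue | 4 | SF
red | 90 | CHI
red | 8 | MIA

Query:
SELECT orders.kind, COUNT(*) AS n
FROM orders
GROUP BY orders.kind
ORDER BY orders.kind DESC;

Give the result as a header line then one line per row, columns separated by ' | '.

After GROUP BY (3 rows):
orders.kind | n
gold | 1
red | 2
gray | 3
After ORDER BY (3 rows):
orders.kind | n
red | 2
gray | 3
gold | 1

== RESULT ==
orders.kind | n
red | 2
gray | 3
gold | 1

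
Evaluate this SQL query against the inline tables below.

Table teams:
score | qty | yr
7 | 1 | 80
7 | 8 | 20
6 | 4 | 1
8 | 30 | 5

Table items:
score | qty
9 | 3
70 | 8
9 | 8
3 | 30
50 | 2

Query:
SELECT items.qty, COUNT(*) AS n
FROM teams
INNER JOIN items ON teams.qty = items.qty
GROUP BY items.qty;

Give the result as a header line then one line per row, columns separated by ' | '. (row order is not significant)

== RESULT ==
items.qty | n
8 | 2
30 | 1

Derivation:
After JOIN items (3 rows):
teams.score | teams.qty | teams.yr | items.score | items.qty
7 | 8 | 20 | 70 | 8
7 | 8 | 20 | 9 | 8
8 | 30 | 5 | 3 | 30
After GROUP BY (2 rows):
items.qty | n
8 | 2
30 | 1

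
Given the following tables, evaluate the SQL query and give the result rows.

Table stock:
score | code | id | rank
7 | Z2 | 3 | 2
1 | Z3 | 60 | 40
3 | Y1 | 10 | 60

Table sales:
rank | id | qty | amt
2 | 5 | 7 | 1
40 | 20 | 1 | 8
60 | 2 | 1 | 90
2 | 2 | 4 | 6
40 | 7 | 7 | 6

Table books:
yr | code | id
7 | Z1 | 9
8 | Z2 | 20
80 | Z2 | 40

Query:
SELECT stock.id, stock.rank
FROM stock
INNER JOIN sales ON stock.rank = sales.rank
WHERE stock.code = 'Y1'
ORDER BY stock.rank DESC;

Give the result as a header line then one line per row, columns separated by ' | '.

After JOIN sales (5 rows):
stock.score | stock.code | stock.id | stock.rank | sales.rank | sales.id | sales.qty | sales.amt
7 | Z2 | 3 | 2 | 2 | 5 | 7 | 1
7 | Z2 | 3 | 2 | 2 | 2 | 4 | 6
1 | Z3 | 60 | 40 | 40 | 20 | 1 | 8
1 | Z3 | 60 | 40 | 40 | 7 | 7 | 6
3 | Y1 | 10 | 60 | 60 | 2 | 1 | 90
After WHERE (1 rows):
stock.score | stock.code | stock.id | stock.rank | sales.rank | sales.id | sales.qty | sales.amt
3 | Y1 | 10 | 60 | 60 | 2 | 1 | 90
After SELECT (1 rows):
stock.id | stock.rank
10 | 60
After ORDER BY (1 rows):
stock.id | stock.rank
10 | 60

== RESULT ==
stock.id | stock.rank
10 | 60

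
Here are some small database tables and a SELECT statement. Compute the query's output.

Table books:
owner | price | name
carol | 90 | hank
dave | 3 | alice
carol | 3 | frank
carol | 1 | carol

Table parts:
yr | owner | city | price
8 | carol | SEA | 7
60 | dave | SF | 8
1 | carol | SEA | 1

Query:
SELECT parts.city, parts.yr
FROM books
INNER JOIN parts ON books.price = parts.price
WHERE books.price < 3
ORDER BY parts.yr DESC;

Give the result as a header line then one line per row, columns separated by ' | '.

== RESULT ==
parts.city | parts.yr
SEA | 1

Derivation:
After JOIN parts (1 rows):
books.owner | books.price | books.name | parts.yr | parts.owner | parts.city | parts.price
carol | 1 | carol | 1 | carol | SEA | 1
After WHERE (1 rows):
books.owner | books.price | books.name | parts.yr | parts.owner | parts.city | parts.price
carol | 1 | carol | 1 | carol | SEA | 1
After SELECT (1 rows):
parts.city | parts.yr
SEA | 1
After ORDER BY (1 rows):
parts.city | parts.yr
SEA | 1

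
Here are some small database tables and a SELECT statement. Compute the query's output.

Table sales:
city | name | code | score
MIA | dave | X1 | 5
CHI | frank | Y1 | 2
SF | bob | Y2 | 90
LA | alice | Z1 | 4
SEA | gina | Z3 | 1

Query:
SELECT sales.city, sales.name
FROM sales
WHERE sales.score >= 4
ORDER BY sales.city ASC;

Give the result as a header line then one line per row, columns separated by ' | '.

== RESULT ==
sales.city | sales.name
LA | alice
MIA | dave
SF | bob

Derivation:
After WHERE (3 rows):
sales.city | sales.name | sales.code | sales.score
MIA | dave | X1 | 5
SF | bob | Y2 | 90
LA | alice | Z1 | 4
After SELECT (3 rows):
sales.city | sales.name
MIA | dave
SF | bob
LA | alice
After ORDER BY (3 rows):
sales.city | sales.name
LA | alice
MIA | dave
SF | bob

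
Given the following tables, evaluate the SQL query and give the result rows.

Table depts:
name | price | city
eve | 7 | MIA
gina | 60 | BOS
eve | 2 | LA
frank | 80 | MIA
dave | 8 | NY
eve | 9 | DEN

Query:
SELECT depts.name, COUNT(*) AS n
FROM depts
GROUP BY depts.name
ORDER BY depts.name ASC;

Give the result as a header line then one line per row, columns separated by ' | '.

== RESULT ==
depts.name | n
dave | 1
eve | 3
frank | 1
gina | 1

Derivation:
After GROUP BY (4 rows):
depts.name | n
eve | 3
gina | 1
frank | 1
dave | 1
After ORDER BY (4 rows):
depts.name | n
dave | 1
eve | 3
frank | 1
gina | 1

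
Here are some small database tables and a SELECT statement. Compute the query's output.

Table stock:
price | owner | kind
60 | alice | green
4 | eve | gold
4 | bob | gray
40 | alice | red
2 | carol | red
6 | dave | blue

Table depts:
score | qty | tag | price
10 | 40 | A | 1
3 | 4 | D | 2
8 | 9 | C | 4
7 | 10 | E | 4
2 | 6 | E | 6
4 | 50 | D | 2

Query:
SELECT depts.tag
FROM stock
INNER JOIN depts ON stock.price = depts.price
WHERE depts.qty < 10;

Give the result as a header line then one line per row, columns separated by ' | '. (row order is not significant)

== RESULT ==
depts.tag
C
C
D
E

Derivation:
After JOIN depts (7 rows):
stock.price | stock.owner | stock.kind | depts.score | depts.qty | depts.tag | depts.price
4 | eve | gold | 8 | 9 | C | 4
4 | eve | gold | 7 | 10 | E | 4
4 | bob | gray | 8 | 9 | C | 4
4 | bob | gray | 7 | 10 | E | 4
2 | carol | red | 3 | 4 | D | 2
2 | carol | red | 4 | 50 | D | 2
6 | dave | blue | 2 | 6 | E | 6
After WHERE (4 rows):
stock.price | stock.owner | stock.kind | depts.score | depts.qty | depts.tag | depts.price
4 | eve | gold | 8 | 9 | C | 4
4 | bob | gray | 8 | 9 | C | 4
2 | carol | red | 3 | 4 | D | 2
6 | dave | blue | 2 | 6 | E | 6
After SELECT (4 rows):
depts.tag
C
C
D
E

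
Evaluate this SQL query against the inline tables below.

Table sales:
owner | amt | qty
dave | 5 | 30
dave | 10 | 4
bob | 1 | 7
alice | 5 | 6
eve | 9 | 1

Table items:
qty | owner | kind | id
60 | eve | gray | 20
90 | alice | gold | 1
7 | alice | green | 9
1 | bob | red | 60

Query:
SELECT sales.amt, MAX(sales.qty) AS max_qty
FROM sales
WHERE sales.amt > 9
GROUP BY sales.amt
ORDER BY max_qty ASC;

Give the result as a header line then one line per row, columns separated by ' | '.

After WHERE (1 rows):
sales.owner | sales.amt | sales.qty
dave | 10 | 4
After GROUP BY (1 rows):
sales.amt | max_qty
10 | 4
After ORDER BY (1 rows):
sales.amt | max_qty
10 | 4

== RESULT ==
sales.amt | max_qty
10 | 4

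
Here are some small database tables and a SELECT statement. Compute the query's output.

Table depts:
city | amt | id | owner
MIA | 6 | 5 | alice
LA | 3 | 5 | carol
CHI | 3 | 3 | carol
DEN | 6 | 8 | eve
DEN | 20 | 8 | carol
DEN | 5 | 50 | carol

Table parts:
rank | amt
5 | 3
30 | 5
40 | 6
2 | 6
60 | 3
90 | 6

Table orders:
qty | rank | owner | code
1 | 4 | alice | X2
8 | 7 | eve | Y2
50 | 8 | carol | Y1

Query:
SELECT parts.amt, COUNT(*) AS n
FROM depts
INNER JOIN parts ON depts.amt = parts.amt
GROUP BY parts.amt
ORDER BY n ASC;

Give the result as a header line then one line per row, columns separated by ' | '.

After JOIN parts (11 rows):
depts.city | depts.amt | depts.id | depts.owner | parts.rank | parts.amt
MIA | 6 | 5 | alice | 40 | 6
MIA | 6 | 5 | alice | 2 | 6
MIA | 6 | 5 | alice | 90 | 6
LA | 3 | 5 | carol | 5 | 3
LA | 3 | 5 | carol | 60 | 3
CHI | 3 | 3 | carol | 5 | 3
CHI | 3 | 3 | carol | 60 | 3
DEN | 6 | 8 | eve | 40 | 6
DEN | 6 | 8 | eve | 2 | 6
DEN | 6 | 8 | eve | 90 | 6
DEN | 5 | 50 | carol | 30 | 5
After GROUP BY (3 rows):
parts.amt | n
6 | 6
3 | 4
5 | 1
After ORDER BY (3 rows):
parts.amt | n
5 | 1
3 | 4
6 | 6

== RESULT ==
parts.amt | n
5 | 1
3 | 4
6 | 6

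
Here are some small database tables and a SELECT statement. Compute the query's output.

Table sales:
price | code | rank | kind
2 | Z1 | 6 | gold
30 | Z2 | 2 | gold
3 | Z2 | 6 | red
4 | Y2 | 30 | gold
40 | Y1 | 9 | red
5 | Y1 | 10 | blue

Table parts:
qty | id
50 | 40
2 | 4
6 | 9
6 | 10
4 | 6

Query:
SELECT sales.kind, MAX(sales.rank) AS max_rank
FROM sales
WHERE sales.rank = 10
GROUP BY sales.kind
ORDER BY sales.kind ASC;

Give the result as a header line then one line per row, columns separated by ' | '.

== RESULT ==
sales.kind | max_rank
blue | 10

Derivation:
After WHERE (1 rows):
sales.price | sales.code | sales.rank | sales.kind
5 | Y1 | 10 | blue
After GROUP BY (1 rows):
sales.kind | max_rank
blue | 10
After ORDER BY (1 rows):
sales.kind | max_rank
blue | 10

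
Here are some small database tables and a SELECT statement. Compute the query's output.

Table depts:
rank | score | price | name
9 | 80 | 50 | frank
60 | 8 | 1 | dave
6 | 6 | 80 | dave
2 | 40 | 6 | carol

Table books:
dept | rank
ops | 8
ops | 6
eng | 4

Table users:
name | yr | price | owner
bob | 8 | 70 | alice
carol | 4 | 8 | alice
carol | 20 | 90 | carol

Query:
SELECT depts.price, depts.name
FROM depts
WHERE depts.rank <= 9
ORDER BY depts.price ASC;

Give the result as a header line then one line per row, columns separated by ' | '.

After WHERE (3 rows):
depts.rank | depts.score | depts.price | depts.name
9 | 80 | 50 | frank
6 | 6 | 80 | dave
2 | 40 | 6 | carol
After SELECT (3 rows):
depts.price | depts.name
50 | frank
80 | dave
6 | carol
After ORDER BY (3 rows):
depts.price | depts.name
6 | carol
50 | frank
80 | dave

== RESULT ==
depts.price | depts.name
6 | carol
50 | frank
80 | dave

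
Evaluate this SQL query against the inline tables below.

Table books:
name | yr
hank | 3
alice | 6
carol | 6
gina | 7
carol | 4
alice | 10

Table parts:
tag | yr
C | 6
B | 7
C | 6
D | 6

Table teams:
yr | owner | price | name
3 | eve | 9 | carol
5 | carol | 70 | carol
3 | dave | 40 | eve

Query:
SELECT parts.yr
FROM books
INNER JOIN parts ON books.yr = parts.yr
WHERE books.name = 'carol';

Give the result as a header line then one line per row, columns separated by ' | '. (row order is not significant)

== RESULT ==
parts.yr
6
6
6

Derivation:
After JOIN parts (7 rows):
books.name | books.yr | parts.tag | parts.yr
alice | 6 | C | 6
alice | 6 | C | 6
alice | 6 | D | 6
carol | 6 | C | 6
carol | 6 | C | 6
carol | 6 | D | 6
gina | 7 | B | 7
After WHERE (3 rows):
books.name | books.yr | parts.tag | parts.yr
carol | 6 | C | 6
carol | 6 | C | 6
carol | 6 | D | 6
After SELECT (3 rows):
parts.yr
6
6
6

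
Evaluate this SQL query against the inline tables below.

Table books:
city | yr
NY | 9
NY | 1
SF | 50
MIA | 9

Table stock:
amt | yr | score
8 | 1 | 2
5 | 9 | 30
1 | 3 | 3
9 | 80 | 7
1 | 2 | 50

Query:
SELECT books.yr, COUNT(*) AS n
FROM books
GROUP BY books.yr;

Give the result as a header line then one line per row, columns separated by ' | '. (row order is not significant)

After GROUP BY (3 rows):
books.yr | n
9 | 2
1 | 1
50 | 1

== RESULT ==
books.yr | n
9 | 2
1 | 1
50 | 1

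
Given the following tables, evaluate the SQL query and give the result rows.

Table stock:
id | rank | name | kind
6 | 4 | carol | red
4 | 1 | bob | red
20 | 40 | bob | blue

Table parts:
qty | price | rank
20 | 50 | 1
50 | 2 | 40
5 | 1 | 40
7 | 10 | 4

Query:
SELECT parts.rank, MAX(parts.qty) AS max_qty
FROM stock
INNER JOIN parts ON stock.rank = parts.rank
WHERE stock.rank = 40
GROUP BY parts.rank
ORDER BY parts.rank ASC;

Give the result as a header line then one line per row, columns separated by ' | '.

== RESULT ==
parts.rank | max_qty
40 | 50

Derivation:
After JOIN parts (4 rows):
stock.id | stock.rank | stock.name | stock.kind | parts.qty | parts.price | parts.rank
6 | 4 | carol | red | 7 | 10 | 4
4 | 1 | bob | red | 20 | 50 | 1
20 | 40 | bob | blue | 50 | 2 | 40
20 | 40 | bob | blue | 5 | 1 | 40
After WHERE (2 rows):
stock.id | stock.rank | stock.name | stock.kind | parts.qty | parts.price | parts.rank
20 | 40 | bob | blue | 50 | 2 | 40
20 | 40 | bob | blue | 5 | 1 | 40
After GROUP BY (1 rows):
parts.rank | max_qty
40 | 50
After ORDER BY (1 rows):
parts.rank | max_qty
40 | 50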